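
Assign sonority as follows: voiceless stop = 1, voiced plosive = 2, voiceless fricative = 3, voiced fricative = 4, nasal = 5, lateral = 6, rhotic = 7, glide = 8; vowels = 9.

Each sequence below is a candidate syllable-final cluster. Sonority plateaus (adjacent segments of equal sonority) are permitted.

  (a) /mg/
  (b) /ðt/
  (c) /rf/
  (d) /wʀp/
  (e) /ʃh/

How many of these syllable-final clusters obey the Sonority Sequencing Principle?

(a) /mg/: profile 5-2 — obeys.
(b) /ðt/: profile 4-1 — obeys.
(c) /rf/: profile 7-3 — obeys.
(d) /wʀp/: profile 8-7-1 — obeys.
(e) /ʃh/: profile 3-3 — obeys.

5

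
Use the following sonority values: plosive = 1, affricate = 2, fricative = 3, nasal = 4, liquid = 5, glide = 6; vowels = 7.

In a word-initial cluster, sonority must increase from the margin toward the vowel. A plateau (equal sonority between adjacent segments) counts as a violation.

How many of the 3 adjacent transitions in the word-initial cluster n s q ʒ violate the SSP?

2

/n/ — nasal, sonority 4.
/s/ — fricative, sonority 3.
/q/ — plosive, sonority 1.
/ʒ/ — fricative, sonority 3.
/n/→/s/: 4→3 (does not rise) — violation.
/s/→/q/: 3→1 (does not rise) — violation.
/q/→/ʒ/: 1→3 (rises) — ok.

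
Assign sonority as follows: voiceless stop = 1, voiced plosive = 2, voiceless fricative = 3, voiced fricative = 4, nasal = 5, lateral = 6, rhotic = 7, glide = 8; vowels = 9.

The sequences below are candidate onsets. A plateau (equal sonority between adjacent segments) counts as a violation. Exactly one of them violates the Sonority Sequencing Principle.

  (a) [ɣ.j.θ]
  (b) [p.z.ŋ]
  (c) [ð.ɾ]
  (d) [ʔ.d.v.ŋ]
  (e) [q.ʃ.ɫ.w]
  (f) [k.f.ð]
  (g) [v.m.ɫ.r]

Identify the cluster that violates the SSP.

a

(a) sonority 4-8-3: ill-formed.
(b) sonority 1-4-5: well-formed.
(c) sonority 4-7: well-formed.
(d) sonority 1-2-4-5: well-formed.
(e) sonority 1-3-6-8: well-formed.
(f) sonority 1-3-4: well-formed.
(g) sonority 4-5-6-7: well-formed.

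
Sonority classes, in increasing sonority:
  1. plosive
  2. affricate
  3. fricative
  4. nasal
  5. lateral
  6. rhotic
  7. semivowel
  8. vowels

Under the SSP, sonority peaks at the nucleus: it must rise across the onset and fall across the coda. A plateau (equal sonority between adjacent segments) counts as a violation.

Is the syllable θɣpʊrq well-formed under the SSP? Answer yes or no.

no

Onset: /θ/ is a fricative (sonority 3), /ɣ/ is a fricative (sonority 3), /p/ is a plosive (sonority 1); then the nucleus /ʊ/ (sonority 8).
Onset profile 3-3-1-8 — does not strictly rise throughout.
Coda: /r/ is a rhotic (sonority 6), /q/ is a plosive (sonority 1).
Coda profile 8-6-1 — falls from the nucleus.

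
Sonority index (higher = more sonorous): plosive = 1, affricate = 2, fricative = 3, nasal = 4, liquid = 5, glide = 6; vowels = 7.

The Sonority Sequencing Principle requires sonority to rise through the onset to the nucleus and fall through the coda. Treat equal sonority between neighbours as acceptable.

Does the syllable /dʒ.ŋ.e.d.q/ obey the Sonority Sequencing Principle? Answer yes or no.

yes

Onset: /dʒ/ is an affricate (sonority 2), /ŋ/ is a nasal (sonority 4); then the nucleus /e/ (sonority 7).
Onset profile 2-4-7 — rises to the nucleus.
Coda: /d/ is a plosive (sonority 1), /q/ is a plosive (sonority 1).
Coda profile 7-1-1 — falls from the nucleus.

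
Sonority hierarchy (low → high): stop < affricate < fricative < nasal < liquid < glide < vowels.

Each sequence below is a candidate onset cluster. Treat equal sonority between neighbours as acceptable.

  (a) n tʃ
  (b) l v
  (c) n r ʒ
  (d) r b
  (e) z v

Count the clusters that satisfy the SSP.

1

(a) n tʃ: profile 4-2 — violates.
(b) l v: profile 5-3 — violates.
(c) n r ʒ: profile 4-5-3 — violates.
(d) r b: profile 5-1 — violates.
(e) z v: profile 3-3 — obeys.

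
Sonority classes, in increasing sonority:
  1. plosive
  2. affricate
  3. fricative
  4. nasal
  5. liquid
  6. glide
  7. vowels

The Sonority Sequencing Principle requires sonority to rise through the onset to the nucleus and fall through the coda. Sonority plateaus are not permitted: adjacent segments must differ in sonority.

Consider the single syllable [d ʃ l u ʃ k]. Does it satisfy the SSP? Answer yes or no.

yes

Onset: /d/ is a plosive (sonority 1), /ʃ/ is a fricative (sonority 3), /l/ is a liquid (sonority 5); then the nucleus /u/ (sonority 7).
Onset profile 1-3-5-7 — rises to the nucleus.
Coda: /ʃ/ is a fricative (sonority 3), /k/ is a plosive (sonority 1).
Coda profile 7-3-1 — falls from the nucleus.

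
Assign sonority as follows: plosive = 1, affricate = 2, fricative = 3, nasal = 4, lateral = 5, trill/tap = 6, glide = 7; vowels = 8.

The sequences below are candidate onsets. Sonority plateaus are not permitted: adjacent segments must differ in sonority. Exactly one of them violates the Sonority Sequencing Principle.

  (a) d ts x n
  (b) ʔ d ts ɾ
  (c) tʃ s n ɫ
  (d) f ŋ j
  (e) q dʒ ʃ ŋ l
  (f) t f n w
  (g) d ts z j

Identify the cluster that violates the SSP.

b

(a) sonority 1-2-3-4: well-formed.
(b) sonority 1-1-2-6: ill-formed.
(c) sonority 2-3-4-5: well-formed.
(d) sonority 3-4-7: well-formed.
(e) sonority 1-2-3-4-5: well-formed.
(f) sonority 1-3-4-7: well-formed.
(g) sonority 1-2-3-7: well-formed.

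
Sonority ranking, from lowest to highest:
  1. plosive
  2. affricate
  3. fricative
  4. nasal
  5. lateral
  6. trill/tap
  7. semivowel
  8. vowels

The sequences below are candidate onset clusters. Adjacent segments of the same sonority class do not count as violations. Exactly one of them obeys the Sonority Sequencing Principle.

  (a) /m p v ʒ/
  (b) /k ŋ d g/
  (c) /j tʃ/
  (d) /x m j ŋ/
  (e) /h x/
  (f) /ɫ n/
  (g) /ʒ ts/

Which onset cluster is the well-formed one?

(a) sonority 4-1-3-3: ill-formed.
(b) sonority 1-4-1-1: ill-formed.
(c) sonority 7-2: ill-formed.
(d) sonority 3-4-7-4: ill-formed.
(e) sonority 3-3: well-formed.
(f) sonority 5-4: ill-formed.
(g) sonority 3-2: ill-formed.

e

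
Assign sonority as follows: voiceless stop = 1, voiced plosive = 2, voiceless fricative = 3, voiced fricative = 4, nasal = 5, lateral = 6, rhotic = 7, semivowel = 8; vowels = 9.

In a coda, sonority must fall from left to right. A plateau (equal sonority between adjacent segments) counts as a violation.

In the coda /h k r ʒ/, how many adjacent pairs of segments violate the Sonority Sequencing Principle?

1

/h/: voiceless fricative = 3.
/k/: voiceless stop = 1.
/r/: rhotic = 7.
/ʒ/: voiced fricative = 4.
/h/→/k/: 3→1 (falls) — ok.
/k/→/r/: 1→7 (does not fall) — violation.
/r/→/ʒ/: 7→4 (falls) — ok.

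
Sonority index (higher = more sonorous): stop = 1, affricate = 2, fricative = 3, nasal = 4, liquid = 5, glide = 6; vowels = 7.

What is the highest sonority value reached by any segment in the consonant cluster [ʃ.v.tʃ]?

/ʃ/ — fricative, sonority 3.
/v/ — fricative, sonority 3.
/tʃ/ — affricate, sonority 2.
The maximum is 3.

3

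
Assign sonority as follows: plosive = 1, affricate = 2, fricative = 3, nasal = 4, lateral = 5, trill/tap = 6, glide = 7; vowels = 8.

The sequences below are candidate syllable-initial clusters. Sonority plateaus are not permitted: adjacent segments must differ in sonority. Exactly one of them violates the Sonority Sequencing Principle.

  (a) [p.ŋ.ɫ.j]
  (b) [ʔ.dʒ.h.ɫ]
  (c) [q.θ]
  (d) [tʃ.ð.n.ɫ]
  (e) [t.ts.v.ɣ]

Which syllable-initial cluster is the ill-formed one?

(a) 1-4-5-7 → obeys
(b) 1-2-3-5 → obeys
(c) 1-3 → obeys
(d) 2-3-4-5 → obeys
(e) 1-2-3-3 → violates

e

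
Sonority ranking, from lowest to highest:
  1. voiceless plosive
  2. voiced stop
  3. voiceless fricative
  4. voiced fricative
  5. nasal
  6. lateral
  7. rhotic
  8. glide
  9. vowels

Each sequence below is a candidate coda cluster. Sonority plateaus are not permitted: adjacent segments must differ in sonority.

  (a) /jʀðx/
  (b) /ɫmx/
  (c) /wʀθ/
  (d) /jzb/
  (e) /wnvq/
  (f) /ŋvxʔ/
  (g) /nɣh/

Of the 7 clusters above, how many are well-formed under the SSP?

7

(a) /jʀðx/: profile 8-7-4-3 — obeys.
(b) /ɫmx/: profile 6-5-3 — obeys.
(c) /wʀθ/: profile 8-7-3 — obeys.
(d) /jzb/: profile 8-4-2 — obeys.
(e) /wnvq/: profile 8-5-4-1 — obeys.
(f) /ŋvxʔ/: profile 5-4-3-1 — obeys.
(g) /nɣh/: profile 5-4-3 — obeys.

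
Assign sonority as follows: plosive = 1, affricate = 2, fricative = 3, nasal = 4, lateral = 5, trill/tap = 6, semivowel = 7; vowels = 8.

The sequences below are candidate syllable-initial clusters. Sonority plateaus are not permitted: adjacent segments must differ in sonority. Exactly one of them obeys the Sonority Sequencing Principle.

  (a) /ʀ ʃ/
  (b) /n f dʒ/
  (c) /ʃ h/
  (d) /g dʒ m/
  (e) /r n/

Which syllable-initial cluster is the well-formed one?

d

(a) /ʀ ʃ/: profile 6-3 — violates.
(b) /n f dʒ/: profile 4-3-2 — violates.
(c) /ʃ h/: profile 3-3 — violates.
(d) /g dʒ m/: profile 1-2-4 — obeys.
(e) /r n/: profile 6-4 — violates.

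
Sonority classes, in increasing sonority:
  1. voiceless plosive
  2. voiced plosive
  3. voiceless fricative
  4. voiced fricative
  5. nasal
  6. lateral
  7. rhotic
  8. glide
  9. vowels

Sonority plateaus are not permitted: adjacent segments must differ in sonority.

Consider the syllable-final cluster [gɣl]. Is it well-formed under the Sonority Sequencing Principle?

no

/g/: voiced plosive = 2.
/ɣ/: voiced fricative = 4.
/l/: lateral = 6.
The profile is 2-4-6. Between /g/ (2) and /ɣ/ (4) sonority does not fall, so the cluster violates the SSP.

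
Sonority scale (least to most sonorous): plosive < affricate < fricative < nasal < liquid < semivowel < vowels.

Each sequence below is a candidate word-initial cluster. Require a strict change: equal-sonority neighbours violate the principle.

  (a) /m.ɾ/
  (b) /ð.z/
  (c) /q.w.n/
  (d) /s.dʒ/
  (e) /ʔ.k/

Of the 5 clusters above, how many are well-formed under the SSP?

1

(a) 4-5 → obeys
(b) 3-3 → violates
(c) 1-6-4 → violates
(d) 3-2 → violates
(e) 1-1 → violates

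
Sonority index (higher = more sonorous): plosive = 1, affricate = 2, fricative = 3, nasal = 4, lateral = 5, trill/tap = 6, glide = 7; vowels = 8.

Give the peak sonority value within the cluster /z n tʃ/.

4

/z/: fricative = 3.
/n/: nasal = 4.
/tʃ/: affricate = 2.
The maximum is 4.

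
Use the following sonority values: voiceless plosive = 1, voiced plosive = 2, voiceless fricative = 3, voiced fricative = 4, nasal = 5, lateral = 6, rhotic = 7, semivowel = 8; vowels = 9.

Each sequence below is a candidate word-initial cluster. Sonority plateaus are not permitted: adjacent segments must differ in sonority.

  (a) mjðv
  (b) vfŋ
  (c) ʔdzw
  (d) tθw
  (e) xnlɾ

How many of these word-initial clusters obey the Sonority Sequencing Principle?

(a) 5-8-4-4 → violates
(b) 4-3-5 → violates
(c) 1-2-4-8 → obeys
(d) 1-3-8 → obeys
(e) 3-5-6-7 → obeys

3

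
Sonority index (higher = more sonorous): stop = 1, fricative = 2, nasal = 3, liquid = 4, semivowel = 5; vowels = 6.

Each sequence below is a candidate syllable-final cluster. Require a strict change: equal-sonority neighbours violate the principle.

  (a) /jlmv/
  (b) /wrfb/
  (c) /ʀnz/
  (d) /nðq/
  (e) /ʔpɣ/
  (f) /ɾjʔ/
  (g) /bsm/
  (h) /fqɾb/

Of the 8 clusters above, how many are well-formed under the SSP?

(a) 5-4-3-2 → obeys
(b) 5-4-2-1 → obeys
(c) 4-3-2 → obeys
(d) 3-2-1 → obeys
(e) 1-1-2 → violates
(f) 4-5-1 → violates
(g) 1-2-3 → violates
(h) 2-1-4-1 → violates

4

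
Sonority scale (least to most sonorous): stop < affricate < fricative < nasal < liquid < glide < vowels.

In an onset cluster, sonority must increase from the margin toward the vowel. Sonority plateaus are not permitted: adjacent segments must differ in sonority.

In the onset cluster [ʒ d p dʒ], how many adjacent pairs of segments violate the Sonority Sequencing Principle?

/ʒ/: fricative = 3.
/d/: stop = 1.
/p/: stop = 1.
/dʒ/: affricate = 2.
/ʒ/→/d/: 3→1 (does not rise) — violation.
/d/→/p/: 1→1 (plateau) — violation.
/p/→/dʒ/: 1→2 (rises) — ok.

2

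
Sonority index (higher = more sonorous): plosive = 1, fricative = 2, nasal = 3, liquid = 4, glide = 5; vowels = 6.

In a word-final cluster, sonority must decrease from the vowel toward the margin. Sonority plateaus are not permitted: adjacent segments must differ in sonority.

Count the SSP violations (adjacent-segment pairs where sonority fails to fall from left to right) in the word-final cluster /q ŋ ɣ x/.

2

/q/ is a plosive (sonority 1).
/ŋ/ is a nasal (sonority 3).
/ɣ/ is a fricative (sonority 2).
/x/ is a fricative (sonority 2).
/q/→/ŋ/: 1→3 (does not fall) — violation.
/ŋ/→/ɣ/: 3→2 (falls) — ok.
/ɣ/→/x/: 2→2 (plateau) — violation.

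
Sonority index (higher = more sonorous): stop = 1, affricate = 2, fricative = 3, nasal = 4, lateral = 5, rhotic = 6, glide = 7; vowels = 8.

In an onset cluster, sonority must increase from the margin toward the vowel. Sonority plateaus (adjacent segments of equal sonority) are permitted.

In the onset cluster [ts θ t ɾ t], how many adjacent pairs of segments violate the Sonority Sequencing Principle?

2

/ts/ — affricate, sonority 2.
/θ/ — fricative, sonority 3.
/t/ — stop, sonority 1.
/ɾ/ — rhotic, sonority 6.
/t/ — stop, sonority 1.
/ts/→/θ/: 2→3 (rises) — ok.
/θ/→/t/: 3→1 (does not rise) — violation.
/t/→/ɾ/: 1→6 (rises) — ok.
/ɾ/→/t/: 6→1 (does not rise) — violation.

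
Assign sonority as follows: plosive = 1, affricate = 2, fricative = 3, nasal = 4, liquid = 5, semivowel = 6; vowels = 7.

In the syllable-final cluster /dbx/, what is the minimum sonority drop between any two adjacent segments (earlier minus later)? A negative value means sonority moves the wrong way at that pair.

-2

/d/ — plosive, sonority 1.
/b/ — plosive, sonority 1.
/x/ — fricative, sonority 3.
/d/→/b/: change +0.
/b/→/x/: change -2.
Minimum = -2.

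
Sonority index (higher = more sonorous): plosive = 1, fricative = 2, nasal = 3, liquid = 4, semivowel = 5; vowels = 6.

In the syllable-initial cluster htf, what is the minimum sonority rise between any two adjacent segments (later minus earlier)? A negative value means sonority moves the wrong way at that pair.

/h/ is a fricative (sonority 2).
/t/ is a plosive (sonority 1).
/f/ is a fricative (sonority 2).
/h/→/t/: change -1.
/t/→/f/: change +1.
Minimum = -1.

-1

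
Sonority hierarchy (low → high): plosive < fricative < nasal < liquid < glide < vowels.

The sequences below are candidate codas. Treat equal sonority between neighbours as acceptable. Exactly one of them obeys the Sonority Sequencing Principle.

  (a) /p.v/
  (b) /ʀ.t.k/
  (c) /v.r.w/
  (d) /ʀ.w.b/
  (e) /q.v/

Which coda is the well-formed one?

b

(a) /p.v/: profile 1-2 — violates.
(b) /ʀ.t.k/: profile 4-1-1 — obeys.
(c) /v.r.w/: profile 2-4-5 — violates.
(d) /ʀ.w.b/: profile 4-5-1 — violates.
(e) /q.v/: profile 1-2 — violates.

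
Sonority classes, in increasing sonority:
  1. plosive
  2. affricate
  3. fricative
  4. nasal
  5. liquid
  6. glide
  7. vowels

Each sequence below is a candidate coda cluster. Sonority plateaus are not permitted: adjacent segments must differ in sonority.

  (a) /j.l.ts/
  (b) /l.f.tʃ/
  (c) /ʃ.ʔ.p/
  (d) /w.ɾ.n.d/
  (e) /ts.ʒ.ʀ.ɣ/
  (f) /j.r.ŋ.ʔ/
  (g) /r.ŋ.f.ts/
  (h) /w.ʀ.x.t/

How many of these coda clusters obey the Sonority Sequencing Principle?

6

(a) sonority 6-5-2: well-formed.
(b) sonority 5-3-2: well-formed.
(c) sonority 3-1-1: ill-formed.
(d) sonority 6-5-4-1: well-formed.
(e) sonority 2-3-5-3: ill-formed.
(f) sonority 6-5-4-1: well-formed.
(g) sonority 5-4-3-2: well-formed.
(h) sonority 6-5-3-1: well-formed.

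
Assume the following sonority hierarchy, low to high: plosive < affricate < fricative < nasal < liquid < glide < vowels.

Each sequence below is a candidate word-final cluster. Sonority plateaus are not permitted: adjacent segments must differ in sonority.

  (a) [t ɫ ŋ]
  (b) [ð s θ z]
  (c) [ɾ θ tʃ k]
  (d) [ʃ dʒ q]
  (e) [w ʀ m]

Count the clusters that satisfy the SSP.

(a) sonority 1-5-4: ill-formed.
(b) sonority 3-3-3-3: ill-formed.
(c) sonority 5-3-2-1: well-formed.
(d) sonority 3-2-1: well-formed.
(e) sonority 6-5-4: well-formed.

3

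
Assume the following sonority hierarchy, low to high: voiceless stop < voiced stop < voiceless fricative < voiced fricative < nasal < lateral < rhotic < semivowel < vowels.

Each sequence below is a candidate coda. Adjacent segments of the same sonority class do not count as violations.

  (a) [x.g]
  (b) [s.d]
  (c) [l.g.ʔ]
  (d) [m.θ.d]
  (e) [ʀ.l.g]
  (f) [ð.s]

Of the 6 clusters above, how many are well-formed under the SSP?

(a) 3-2 → obeys
(b) 3-2 → obeys
(c) 6-2-1 → obeys
(d) 5-3-2 → obeys
(e) 7-6-2 → obeys
(f) 4-3 → obeys

6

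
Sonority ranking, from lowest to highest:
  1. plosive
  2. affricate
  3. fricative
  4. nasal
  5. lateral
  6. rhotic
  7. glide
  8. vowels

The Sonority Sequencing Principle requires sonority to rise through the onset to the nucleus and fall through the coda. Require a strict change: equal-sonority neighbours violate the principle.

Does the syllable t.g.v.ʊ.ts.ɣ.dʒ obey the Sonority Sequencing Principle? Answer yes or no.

no

Onset: /t/ is a plosive (sonority 1), /g/ is a plosive (sonority 1), /v/ is a fricative (sonority 3); then the nucleus /ʊ/ (sonority 8).
Onset profile 1-1-3-8 — does not strictly rise throughout.
Coda: /ts/ is an affricate (sonority 2), /ɣ/ is a fricative (sonority 3), /dʒ/ is an affricate (sonority 2).
Coda profile 8-2-3-2 — does not strictly fall throughout.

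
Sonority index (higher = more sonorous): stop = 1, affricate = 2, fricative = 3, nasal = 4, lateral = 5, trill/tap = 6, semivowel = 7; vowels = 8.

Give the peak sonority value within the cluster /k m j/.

/k/: stop = 1.
/m/: nasal = 4.
/j/: semivowel = 7.
The maximum is 7.

7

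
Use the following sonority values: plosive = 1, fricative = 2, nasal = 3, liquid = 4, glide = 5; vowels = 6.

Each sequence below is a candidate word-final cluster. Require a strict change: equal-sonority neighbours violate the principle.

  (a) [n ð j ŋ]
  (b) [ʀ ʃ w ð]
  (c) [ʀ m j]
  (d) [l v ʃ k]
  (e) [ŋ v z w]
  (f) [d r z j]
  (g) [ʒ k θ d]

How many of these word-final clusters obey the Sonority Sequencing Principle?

(a) 3-2-5-3 → violates
(b) 4-2-5-2 → violates
(c) 4-3-5 → violates
(d) 4-2-2-1 → violates
(e) 3-2-2-5 → violates
(f) 1-4-2-5 → violates
(g) 2-1-2-1 → violates

0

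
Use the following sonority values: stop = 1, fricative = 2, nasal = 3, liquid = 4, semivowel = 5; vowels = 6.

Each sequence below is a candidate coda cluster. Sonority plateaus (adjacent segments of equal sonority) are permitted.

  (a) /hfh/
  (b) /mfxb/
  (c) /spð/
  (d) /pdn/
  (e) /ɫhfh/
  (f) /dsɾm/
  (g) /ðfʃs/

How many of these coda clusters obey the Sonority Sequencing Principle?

4

(a) sonority 2-2-2: well-formed.
(b) sonority 3-2-2-1: well-formed.
(c) sonority 2-1-2: ill-formed.
(d) sonority 1-1-3: ill-formed.
(e) sonority 4-2-2-2: well-formed.
(f) sonority 1-2-4-3: ill-formed.
(g) sonority 2-2-2-2: well-formed.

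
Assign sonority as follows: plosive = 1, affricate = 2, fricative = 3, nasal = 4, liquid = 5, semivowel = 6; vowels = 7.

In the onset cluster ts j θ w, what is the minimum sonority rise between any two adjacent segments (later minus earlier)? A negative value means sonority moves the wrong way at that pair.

-3

/ts/ is an affricate (sonority 2).
/j/ is a semivowel (sonority 6).
/θ/ is a fricative (sonority 3).
/w/ is a semivowel (sonority 6).
/ts/→/j/: change +4.
/j/→/θ/: change -3.
/θ/→/w/: change +3.
Minimum = -3.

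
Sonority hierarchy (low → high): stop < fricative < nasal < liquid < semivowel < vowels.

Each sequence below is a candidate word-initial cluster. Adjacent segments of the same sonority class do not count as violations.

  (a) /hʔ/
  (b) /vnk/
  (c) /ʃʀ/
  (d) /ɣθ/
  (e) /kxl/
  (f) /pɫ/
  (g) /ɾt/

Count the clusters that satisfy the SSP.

(a) /hʔ/: profile 2-1 — violates.
(b) /vnk/: profile 2-3-1 — violates.
(c) /ʃʀ/: profile 2-4 — obeys.
(d) /ɣθ/: profile 2-2 — obeys.
(e) /kxl/: profile 1-2-4 — obeys.
(f) /pɫ/: profile 1-4 — obeys.
(g) /ɾt/: profile 4-1 — violates.

4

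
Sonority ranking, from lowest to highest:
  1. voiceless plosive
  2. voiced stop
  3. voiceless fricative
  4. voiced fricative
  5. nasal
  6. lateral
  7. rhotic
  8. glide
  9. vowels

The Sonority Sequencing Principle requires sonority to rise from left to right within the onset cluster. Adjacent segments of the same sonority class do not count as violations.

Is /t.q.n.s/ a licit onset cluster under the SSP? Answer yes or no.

no

/t/ is a voiceless plosive (sonority 1).
/q/ is a voiceless plosive (sonority 1).
/n/ is a nasal (sonority 5).
/s/ is a voiceless fricative (sonority 3).
The profile is 1-1-5-3. Between /n/ (5) and /s/ (3) sonority does not rise, so the cluster violates the SSP.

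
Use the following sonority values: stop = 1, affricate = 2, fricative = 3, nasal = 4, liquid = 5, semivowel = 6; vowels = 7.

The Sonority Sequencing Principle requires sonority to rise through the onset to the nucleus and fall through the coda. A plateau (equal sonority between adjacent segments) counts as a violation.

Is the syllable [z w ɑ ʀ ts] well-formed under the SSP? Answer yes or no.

Onset: /z/ is a fricative (sonority 3), /w/ is a semivowel (sonority 6); then the nucleus /ɑ/ (sonority 7).
Onset profile 3-6-7 — rises to the nucleus.
Coda: /ʀ/ is a liquid (sonority 5), /ts/ is an affricate (sonority 2).
Coda profile 7-5-2 — falls from the nucleus.

yes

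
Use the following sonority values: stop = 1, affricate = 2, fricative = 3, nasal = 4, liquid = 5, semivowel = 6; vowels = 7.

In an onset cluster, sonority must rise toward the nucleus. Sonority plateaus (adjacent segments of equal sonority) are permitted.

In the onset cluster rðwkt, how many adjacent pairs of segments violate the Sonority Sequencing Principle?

/r/: liquid = 5.
/ð/: fricative = 3.
/w/: semivowel = 6.
/k/: stop = 1.
/t/: stop = 1.
/r/→/ð/: 5→3 (does not rise) — violation.
/ð/→/w/: 3→6 (rises) — ok.
/w/→/k/: 6→1 (does not rise) — violation.
/k/→/t/: 1→1 (plateau, allowed) — ok.

2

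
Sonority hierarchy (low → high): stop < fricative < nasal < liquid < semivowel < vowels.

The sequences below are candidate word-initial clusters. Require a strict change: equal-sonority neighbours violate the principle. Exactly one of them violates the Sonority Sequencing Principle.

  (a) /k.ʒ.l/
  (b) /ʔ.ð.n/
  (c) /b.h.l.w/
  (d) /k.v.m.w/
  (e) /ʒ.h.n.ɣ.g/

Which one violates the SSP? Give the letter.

(a) 1-2-4 → obeys
(b) 1-2-3 → obeys
(c) 1-2-4-5 → obeys
(d) 1-2-3-5 → obeys
(e) 2-2-3-2-1 → violates

e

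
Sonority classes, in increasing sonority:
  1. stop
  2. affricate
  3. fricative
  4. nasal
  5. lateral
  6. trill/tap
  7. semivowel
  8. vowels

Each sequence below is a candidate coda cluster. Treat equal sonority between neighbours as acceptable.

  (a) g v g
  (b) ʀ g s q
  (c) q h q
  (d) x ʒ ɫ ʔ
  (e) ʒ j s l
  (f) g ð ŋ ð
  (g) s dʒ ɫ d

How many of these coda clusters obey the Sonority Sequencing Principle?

(a) sonority 1-3-1: ill-formed.
(b) sonority 6-1-3-1: ill-formed.
(c) sonority 1-3-1: ill-formed.
(d) sonority 3-3-5-1: ill-formed.
(e) sonority 3-7-3-5: ill-formed.
(f) sonority 1-3-4-3: ill-formed.
(g) sonority 3-2-5-1: ill-formed.

0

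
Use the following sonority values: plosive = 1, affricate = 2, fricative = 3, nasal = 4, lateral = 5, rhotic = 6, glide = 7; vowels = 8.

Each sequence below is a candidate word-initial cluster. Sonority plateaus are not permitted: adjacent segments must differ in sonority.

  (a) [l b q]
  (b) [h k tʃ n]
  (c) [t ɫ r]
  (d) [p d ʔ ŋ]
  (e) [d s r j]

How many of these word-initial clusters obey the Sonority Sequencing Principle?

2

(a) [l b q]: profile 5-1-1 — violates.
(b) [h k tʃ n]: profile 3-1-2-4 — violates.
(c) [t ɫ r]: profile 1-5-6 — obeys.
(d) [p d ʔ ŋ]: profile 1-1-1-4 — violates.
(e) [d s r j]: profile 1-3-6-7 — obeys.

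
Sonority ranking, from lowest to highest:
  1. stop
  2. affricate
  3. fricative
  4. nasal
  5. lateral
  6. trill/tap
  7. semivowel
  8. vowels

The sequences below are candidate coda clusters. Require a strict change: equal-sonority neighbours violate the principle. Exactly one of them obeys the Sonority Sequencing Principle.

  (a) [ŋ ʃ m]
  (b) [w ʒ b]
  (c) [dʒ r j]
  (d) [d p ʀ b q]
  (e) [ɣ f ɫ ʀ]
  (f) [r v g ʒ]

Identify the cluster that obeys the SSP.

b

(a) sonority 4-3-4: ill-formed.
(b) sonority 7-3-1: well-formed.
(c) sonority 2-6-7: ill-formed.
(d) sonority 1-1-6-1-1: ill-formed.
(e) sonority 3-3-5-6: ill-formed.
(f) sonority 6-3-1-3: ill-formed.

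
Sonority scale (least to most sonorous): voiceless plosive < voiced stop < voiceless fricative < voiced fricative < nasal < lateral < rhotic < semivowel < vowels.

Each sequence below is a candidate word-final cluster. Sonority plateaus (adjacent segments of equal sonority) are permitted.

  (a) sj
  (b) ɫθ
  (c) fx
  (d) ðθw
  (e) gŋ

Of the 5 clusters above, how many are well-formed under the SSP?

(a) sj: profile 3-8 — violates.
(b) ɫθ: profile 6-3 — obeys.
(c) fx: profile 3-3 — obeys.
(d) ðθw: profile 4-3-8 — violates.
(e) gŋ: profile 2-5 — violates.

2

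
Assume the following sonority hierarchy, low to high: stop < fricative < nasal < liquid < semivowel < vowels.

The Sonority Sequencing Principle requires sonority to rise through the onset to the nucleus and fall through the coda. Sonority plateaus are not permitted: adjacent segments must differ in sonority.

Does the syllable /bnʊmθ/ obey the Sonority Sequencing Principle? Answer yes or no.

Onset: /b/ is a stop (sonority 1), /n/ is a nasal (sonority 3); then the nucleus /ʊ/ (sonority 6).
Onset profile 1-3-6 — rises to the nucleus.
Coda: /m/ is a nasal (sonority 3), /θ/ is a fricative (sonority 2).
Coda profile 6-3-2 — falls from the nucleus.

yes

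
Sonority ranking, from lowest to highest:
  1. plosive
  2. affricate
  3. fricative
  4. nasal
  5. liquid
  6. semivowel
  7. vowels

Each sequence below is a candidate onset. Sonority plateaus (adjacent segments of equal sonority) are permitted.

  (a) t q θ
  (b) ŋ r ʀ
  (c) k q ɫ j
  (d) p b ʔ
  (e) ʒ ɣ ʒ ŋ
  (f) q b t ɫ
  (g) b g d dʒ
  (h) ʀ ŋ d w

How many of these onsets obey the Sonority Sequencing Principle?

(a) 1-1-3 → obeys
(b) 4-5-5 → obeys
(c) 1-1-5-6 → obeys
(d) 1-1-1 → obeys
(e) 3-3-3-4 → obeys
(f) 1-1-1-5 → obeys
(g) 1-1-1-2 → obeys
(h) 5-4-1-6 → violates

7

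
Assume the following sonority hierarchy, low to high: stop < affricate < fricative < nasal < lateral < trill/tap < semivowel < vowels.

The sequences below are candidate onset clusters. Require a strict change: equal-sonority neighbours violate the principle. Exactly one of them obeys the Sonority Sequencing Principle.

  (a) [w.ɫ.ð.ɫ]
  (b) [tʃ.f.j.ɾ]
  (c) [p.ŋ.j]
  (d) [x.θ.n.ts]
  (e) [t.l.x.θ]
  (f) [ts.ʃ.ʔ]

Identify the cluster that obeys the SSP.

(a) [w.ɫ.ð.ɫ]: profile 7-5-3-5 — violates.
(b) [tʃ.f.j.ɾ]: profile 2-3-7-6 — violates.
(c) [p.ŋ.j]: profile 1-4-7 — obeys.
(d) [x.θ.n.ts]: profile 3-3-4-2 — violates.
(e) [t.l.x.θ]: profile 1-5-3-3 — violates.
(f) [ts.ʃ.ʔ]: profile 2-3-1 — violates.

c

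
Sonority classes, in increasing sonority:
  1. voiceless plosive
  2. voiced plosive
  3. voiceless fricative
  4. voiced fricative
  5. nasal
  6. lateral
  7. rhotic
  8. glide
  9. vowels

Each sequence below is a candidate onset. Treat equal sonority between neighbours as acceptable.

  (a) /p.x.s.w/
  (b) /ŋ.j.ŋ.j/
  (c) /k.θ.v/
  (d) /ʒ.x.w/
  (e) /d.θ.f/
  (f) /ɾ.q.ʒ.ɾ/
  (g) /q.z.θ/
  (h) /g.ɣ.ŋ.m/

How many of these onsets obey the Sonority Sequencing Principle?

(a) 1-3-3-8 → obeys
(b) 5-8-5-8 → violates
(c) 1-3-4 → obeys
(d) 4-3-8 → violates
(e) 2-3-3 → obeys
(f) 7-1-4-7 → violates
(g) 1-4-3 → violates
(h) 2-4-5-5 → obeys

4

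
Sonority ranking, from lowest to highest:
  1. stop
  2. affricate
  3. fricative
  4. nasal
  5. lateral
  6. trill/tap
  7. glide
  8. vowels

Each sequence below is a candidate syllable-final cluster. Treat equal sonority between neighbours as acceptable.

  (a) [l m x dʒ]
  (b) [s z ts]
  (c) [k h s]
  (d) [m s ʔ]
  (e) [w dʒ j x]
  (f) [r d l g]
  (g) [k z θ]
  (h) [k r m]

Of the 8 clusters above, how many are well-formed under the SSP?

3

(a) [l m x dʒ]: profile 5-4-3-2 — obeys.
(b) [s z ts]: profile 3-3-2 — obeys.
(c) [k h s]: profile 1-3-3 — violates.
(d) [m s ʔ]: profile 4-3-1 — obeys.
(e) [w dʒ j x]: profile 7-2-7-3 — violates.
(f) [r d l g]: profile 6-1-5-1 — violates.
(g) [k z θ]: profile 1-3-3 — violates.
(h) [k r m]: profile 1-6-4 — violates.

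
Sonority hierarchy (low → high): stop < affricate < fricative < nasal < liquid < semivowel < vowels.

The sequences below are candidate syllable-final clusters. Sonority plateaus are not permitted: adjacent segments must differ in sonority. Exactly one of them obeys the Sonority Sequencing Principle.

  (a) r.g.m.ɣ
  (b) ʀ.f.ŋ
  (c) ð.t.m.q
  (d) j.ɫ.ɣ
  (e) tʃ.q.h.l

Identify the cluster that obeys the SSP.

(a) sonority 5-1-4-3: ill-formed.
(b) sonority 5-3-4: ill-formed.
(c) sonority 3-1-4-1: ill-formed.
(d) sonority 6-5-3: well-formed.
(e) sonority 2-1-3-5: ill-formed.

d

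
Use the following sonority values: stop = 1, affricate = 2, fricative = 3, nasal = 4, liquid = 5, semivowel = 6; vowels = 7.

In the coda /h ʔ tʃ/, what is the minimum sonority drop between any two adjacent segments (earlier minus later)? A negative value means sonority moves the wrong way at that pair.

-1

/h/ — fricative, sonority 3.
/ʔ/ — stop, sonority 1.
/tʃ/ — affricate, sonority 2.
/h/→/ʔ/: change +2.
/ʔ/→/tʃ/: change -1.
Minimum = -1.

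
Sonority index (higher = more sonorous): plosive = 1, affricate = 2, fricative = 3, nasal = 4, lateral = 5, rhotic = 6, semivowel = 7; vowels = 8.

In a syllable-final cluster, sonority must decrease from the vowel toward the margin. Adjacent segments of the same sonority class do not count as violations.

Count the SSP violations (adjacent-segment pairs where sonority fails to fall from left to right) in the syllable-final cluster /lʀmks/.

2

/l/: lateral = 5.
/ʀ/: rhotic = 6.
/m/: nasal = 4.
/k/: plosive = 1.
/s/: fricative = 3.
/l/→/ʀ/: 5→6 (does not fall) — violation.
/ʀ/→/m/: 6→4 (falls) — ok.
/m/→/k/: 4→1 (falls) — ok.
/k/→/s/: 1→3 (does not fall) — violation.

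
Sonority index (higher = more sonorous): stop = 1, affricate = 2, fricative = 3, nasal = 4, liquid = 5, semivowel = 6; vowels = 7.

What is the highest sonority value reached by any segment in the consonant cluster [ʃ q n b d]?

/ʃ/ is a fricative (sonority 3).
/q/ is a stop (sonority 1).
/n/ is a nasal (sonority 4).
/b/ is a stop (sonority 1).
/d/ is a stop (sonority 1).
The maximum is 4.

4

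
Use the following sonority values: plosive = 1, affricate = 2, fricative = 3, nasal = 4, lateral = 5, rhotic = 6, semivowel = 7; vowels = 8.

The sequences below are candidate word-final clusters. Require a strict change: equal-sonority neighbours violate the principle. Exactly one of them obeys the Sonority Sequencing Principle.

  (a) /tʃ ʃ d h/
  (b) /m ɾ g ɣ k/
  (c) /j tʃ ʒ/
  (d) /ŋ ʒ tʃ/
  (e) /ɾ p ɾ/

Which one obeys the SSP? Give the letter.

(a) 2-3-1-3 → violates
(b) 4-6-1-3-1 → violates
(c) 7-2-3 → violates
(d) 4-3-2 → obeys
(e) 6-1-6 → violates

d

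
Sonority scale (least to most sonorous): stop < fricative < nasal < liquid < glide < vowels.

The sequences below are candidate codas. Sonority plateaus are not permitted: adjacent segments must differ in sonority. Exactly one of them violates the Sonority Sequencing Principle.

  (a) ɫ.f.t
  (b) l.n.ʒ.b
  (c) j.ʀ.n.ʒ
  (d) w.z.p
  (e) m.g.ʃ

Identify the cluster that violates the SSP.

(a) sonority 4-2-1: well-formed.
(b) sonority 4-3-2-1: well-formed.
(c) sonority 5-4-3-2: well-formed.
(d) sonority 5-2-1: well-formed.
(e) sonority 3-1-2: ill-formed.

e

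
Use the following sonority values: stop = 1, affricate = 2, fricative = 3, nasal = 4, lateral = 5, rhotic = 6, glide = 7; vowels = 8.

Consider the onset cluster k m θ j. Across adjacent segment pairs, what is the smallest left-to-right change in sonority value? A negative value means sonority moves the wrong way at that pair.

-1

/k/ — stop, sonority 1.
/m/ — nasal, sonority 4.
/θ/ — fricative, sonority 3.
/j/ — glide, sonority 7.
/k/→/m/: change +3.
/m/→/θ/: change -1.
/θ/→/j/: change +4.
Minimum = -1.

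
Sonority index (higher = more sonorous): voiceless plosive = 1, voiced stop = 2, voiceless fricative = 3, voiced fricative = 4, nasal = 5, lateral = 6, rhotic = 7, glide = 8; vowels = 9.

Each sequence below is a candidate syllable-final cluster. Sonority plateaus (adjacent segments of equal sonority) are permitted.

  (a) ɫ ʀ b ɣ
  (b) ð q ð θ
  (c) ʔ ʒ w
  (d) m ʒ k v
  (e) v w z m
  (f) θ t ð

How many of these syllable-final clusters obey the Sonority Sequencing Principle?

0

(a) sonority 6-7-2-4: ill-formed.
(b) sonority 4-1-4-3: ill-formed.
(c) sonority 1-4-8: ill-formed.
(d) sonority 5-4-1-4: ill-formed.
(e) sonority 4-8-4-5: ill-formed.
(f) sonority 3-1-4: ill-formed.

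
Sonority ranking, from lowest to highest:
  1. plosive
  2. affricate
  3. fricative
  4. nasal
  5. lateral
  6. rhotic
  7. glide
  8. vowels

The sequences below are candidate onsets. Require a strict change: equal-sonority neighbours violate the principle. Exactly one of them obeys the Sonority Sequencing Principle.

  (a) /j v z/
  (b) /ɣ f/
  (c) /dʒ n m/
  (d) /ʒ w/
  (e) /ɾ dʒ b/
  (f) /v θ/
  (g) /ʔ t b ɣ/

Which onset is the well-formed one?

(a) 7-3-3 → violates
(b) 3-3 → violates
(c) 2-4-4 → violates
(d) 3-7 → obeys
(e) 6-2-1 → violates
(f) 3-3 → violates
(g) 1-1-1-3 → violates

d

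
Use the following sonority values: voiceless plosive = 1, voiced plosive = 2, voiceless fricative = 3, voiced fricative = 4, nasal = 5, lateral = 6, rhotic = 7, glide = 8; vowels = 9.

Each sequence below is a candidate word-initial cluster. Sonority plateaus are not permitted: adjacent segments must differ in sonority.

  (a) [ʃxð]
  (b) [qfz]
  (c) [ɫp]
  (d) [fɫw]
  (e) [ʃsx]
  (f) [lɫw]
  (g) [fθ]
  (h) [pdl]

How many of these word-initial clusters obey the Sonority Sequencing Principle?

(a) [ʃxð]: profile 3-3-4 — violates.
(b) [qfz]: profile 1-3-4 — obeys.
(c) [ɫp]: profile 6-1 — violates.
(d) [fɫw]: profile 3-6-8 — obeys.
(e) [ʃsx]: profile 3-3-3 — violates.
(f) [lɫw]: profile 6-6-8 — violates.
(g) [fθ]: profile 3-3 — violates.
(h) [pdl]: profile 1-2-6 — obeys.

3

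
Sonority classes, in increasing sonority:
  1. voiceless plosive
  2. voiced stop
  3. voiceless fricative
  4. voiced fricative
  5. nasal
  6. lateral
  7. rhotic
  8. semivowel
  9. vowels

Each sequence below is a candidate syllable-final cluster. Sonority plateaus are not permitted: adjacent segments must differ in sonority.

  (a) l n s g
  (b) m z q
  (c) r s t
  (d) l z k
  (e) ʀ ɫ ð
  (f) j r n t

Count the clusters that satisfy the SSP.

6

(a) sonority 6-5-3-2: well-formed.
(b) sonority 5-4-1: well-formed.
(c) sonority 7-3-1: well-formed.
(d) sonority 6-4-1: well-formed.
(e) sonority 7-6-4: well-formed.
(f) sonority 8-7-5-1: well-formed.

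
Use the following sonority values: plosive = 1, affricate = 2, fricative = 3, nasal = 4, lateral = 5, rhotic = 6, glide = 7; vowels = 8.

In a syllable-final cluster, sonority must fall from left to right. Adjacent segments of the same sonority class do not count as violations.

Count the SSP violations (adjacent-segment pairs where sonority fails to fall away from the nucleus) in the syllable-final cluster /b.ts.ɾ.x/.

/b/ — plosive, sonority 1.
/ts/ — affricate, sonority 2.
/ɾ/ — rhotic, sonority 6.
/x/ — fricative, sonority 3.
/b/→/ts/: 1→2 (does not fall) — violation.
/ts/→/ɾ/: 2→6 (does not fall) — violation.
/ɾ/→/x/: 6→3 (falls) — ok.

2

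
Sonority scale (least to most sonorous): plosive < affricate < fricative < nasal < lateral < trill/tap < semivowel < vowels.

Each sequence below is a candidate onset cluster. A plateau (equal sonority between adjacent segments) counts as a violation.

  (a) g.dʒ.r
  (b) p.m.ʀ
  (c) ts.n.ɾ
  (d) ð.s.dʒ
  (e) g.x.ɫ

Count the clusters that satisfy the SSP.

4

(a) sonority 1-2-6: well-formed.
(b) sonority 1-4-6: well-formed.
(c) sonority 2-4-6: well-formed.
(d) sonority 3-3-2: ill-formed.
(e) sonority 1-3-5: well-formed.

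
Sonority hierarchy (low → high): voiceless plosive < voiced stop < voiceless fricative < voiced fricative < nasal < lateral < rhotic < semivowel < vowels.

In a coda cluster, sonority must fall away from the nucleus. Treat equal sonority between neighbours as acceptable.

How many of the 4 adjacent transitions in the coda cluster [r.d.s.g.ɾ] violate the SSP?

2

/r/ — rhotic, sonority 7.
/d/ — voiced stop, sonority 2.
/s/ — voiceless fricative, sonority 3.
/g/ — voiced stop, sonority 2.
/ɾ/ — rhotic, sonority 7.
/r/→/d/: 7→2 (falls) — ok.
/d/→/s/: 2→3 (does not fall) — violation.
/s/→/g/: 3→2 (falls) — ok.
/g/→/ɾ/: 2→7 (does not fall) — violation.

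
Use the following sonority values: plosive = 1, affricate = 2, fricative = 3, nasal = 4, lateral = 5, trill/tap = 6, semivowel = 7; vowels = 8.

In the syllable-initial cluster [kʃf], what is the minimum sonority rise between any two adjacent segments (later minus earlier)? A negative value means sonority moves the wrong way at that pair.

0

/k/ — plosive, sonority 1.
/ʃ/ — fricative, sonority 3.
/f/ — fricative, sonority 3.
/k/→/ʃ/: change +2.
/ʃ/→/f/: change +0.
Minimum = 0.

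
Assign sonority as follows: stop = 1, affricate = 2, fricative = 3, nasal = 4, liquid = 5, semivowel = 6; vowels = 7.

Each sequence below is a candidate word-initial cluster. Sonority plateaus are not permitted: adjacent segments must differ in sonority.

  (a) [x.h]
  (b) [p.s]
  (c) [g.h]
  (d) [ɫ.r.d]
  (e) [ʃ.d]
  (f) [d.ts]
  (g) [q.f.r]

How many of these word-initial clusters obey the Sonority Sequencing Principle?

4

(a) sonority 3-3: ill-formed.
(b) sonority 1-3: well-formed.
(c) sonority 1-3: well-formed.
(d) sonority 5-5-1: ill-formed.
(e) sonority 3-1: ill-formed.
(f) sonority 1-2: well-formed.
(g) sonority 1-3-5: well-formed.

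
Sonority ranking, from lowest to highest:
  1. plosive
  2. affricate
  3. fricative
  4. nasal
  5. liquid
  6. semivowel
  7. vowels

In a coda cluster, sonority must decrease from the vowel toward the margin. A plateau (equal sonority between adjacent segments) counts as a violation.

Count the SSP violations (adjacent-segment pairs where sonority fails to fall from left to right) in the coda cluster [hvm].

/h/ — fricative, sonority 3.
/v/ — fricative, sonority 3.
/m/ — nasal, sonority 4.
/h/→/v/: 3→3 (plateau) — violation.
/v/→/m/: 3→4 (does not fall) — violation.

2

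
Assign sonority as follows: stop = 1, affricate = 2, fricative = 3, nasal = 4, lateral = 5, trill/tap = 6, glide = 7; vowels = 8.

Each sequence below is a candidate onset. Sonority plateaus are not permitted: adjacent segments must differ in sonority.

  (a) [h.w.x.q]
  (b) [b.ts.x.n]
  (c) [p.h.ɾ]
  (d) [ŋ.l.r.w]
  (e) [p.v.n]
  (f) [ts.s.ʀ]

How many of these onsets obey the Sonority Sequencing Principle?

(a) [h.w.x.q]: profile 3-7-3-1 — violates.
(b) [b.ts.x.n]: profile 1-2-3-4 — obeys.
(c) [p.h.ɾ]: profile 1-3-6 — obeys.
(d) [ŋ.l.r.w]: profile 4-5-6-7 — obeys.
(e) [p.v.n]: profile 1-3-4 — obeys.
(f) [ts.s.ʀ]: profile 2-3-6 — obeys.

5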